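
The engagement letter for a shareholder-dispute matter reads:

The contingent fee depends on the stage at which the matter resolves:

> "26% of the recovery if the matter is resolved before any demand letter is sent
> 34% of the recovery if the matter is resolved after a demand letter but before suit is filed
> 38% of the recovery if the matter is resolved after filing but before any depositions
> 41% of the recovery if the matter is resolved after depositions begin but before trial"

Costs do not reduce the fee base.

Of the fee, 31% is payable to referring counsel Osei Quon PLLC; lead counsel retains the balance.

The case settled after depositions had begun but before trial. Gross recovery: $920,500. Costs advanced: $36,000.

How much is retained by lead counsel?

$260,409.45

Fee base is the gross recovery, $920,500; costs are reimbursed separately.
The matter settled after depositions had begun but before trial, so the 41% rate applies.
$920,500 × 41% = $377,405.00
Referral share: 31% of $377,405.00 = $116,995.55; lead counsel retains $377,405.00 − $116,995.55 = $260,409.45.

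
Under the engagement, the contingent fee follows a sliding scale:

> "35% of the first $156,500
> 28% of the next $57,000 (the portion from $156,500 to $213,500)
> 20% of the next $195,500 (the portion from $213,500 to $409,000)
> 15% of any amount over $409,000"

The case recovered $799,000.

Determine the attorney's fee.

$168,335.00

First $156,500 at 35% = $54,775.00
Next $57,000 at 28% = $15,960.00
Next $195,500 at 20% = $39,100.00
Remaining $390,000 at 15% = $58,500.00
Fee: $54,775.00 + $15,960.00 + $39,100.00 + $58,500.00 = $168,335.00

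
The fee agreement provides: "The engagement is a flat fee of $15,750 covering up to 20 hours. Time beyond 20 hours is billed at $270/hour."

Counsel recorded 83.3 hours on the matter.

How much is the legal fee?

Flat fee: $15,750.00
Excess hours: 83.3 − 20 = 63.3
Overrun: 63.3 × $270 = $17,091.00
Total: $15,750.00 + $17,091.00 = $32,841.00

$32,841.00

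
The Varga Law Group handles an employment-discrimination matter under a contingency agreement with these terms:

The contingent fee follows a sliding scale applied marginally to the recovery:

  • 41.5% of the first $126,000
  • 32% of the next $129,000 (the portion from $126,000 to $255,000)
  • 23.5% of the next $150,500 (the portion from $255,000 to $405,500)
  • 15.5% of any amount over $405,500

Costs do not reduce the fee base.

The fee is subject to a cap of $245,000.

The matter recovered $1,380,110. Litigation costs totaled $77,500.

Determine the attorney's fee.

$245,000.00

Fee base is the gross recovery, $1,380,110; costs are reimbursed separately.
First $126,000 at 41.5% = $52,290.00
Next $129,000 at 32% = $41,280.00
Next $150,500 at 23.5% = $35,367.50
Remaining $974,610 at 15.5% = $151,064.55
Fee: $52,290.00 + $41,280.00 + $35,367.50 + $151,064.55 = $280,002.05
$280,002.05 exceeds the $245,000 cap, so the fee is capped at $245,000.00.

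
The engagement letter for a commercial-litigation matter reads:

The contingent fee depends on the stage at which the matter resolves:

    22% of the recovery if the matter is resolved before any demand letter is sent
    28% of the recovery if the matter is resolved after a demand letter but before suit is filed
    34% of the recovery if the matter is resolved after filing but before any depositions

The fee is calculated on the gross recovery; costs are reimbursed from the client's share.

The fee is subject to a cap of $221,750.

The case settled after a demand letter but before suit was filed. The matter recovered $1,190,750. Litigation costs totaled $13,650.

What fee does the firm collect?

Fee base is the gross recovery, $1,190,750; costs are reimbursed separately.
The matter settled after a demand letter but before suit was filed, so the 28% rate applies.
$1,190,750 × 28% = $333,410.00
$333,410.00 exceeds the $221,750 cap, so the fee is capped at $221,750.00.

$221,750.00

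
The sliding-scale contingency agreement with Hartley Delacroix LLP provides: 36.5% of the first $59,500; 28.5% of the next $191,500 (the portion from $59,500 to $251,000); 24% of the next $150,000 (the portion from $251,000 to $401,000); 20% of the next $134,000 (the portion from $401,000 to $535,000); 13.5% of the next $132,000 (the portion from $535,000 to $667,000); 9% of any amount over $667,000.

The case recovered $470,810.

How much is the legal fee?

First $59,500 at 36.5% = $21,717.50
Next $191,500 at 28.5% = $54,577.50
Next $150,000 at 24% = $36,000.00
Remaining $69,810 at 20% = $13,962.00
Fee: $21,717.50 + $54,577.50 + $36,000.00 + $13,962.00 = $126,257.00

$126,257.00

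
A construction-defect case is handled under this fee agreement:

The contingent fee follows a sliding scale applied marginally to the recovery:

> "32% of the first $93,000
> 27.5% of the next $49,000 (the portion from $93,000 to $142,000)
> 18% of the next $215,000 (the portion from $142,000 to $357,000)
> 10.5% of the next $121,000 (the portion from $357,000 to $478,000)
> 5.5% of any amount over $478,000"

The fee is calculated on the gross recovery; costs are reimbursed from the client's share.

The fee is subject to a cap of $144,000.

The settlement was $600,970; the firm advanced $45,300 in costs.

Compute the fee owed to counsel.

Fee base is the gross recovery, $600,970; costs are reimbursed separately.
First $93,000 at 32% = $29,760.00
Next $49,000 at 27.5% = $13,475.00
Next $215,000 at 18% = $38,700.00
Next $121,000 at 10.5% = $12,705.00
Remaining $122,970 at 5.5% = $6,763.35
Fee: $29,760.00 + $13,475.00 + $38,700.00 + $12,705.00 + $6,763.35 = $101,403.35
$101,403.35 is under the $144,000 cap.

$101,403.35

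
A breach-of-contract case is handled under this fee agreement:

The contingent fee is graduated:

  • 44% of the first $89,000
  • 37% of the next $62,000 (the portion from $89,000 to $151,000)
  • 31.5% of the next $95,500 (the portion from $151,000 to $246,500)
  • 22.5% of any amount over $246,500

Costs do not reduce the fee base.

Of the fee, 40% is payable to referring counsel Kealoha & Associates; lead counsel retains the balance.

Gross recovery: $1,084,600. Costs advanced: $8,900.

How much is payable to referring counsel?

$112,302.00

Fee base is the gross recovery, $1,084,600; costs are reimbursed separately.
First $89,000 at 44% = $39,160.00
Next $62,000 at 37% = $22,940.00
Next $95,500 at 31.5% = $30,082.50
Remaining $838,100 at 22.5% = $188,572.50
Fee: $39,160.00 + $22,940.00 + $30,082.50 + $188,572.50 = $280,755.00
Referral share: 40% of $280,755.00 = $112,302.00; lead counsel retains $280,755.00 − $112,302.00 = $168,453.00.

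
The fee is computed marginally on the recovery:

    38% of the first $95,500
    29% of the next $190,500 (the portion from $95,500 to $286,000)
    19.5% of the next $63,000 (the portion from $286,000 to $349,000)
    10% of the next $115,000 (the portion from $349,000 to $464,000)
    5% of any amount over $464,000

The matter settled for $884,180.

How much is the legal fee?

First $95,500 at 38% = $36,290.00
Next $190,500 at 29% = $55,245.00
Next $63,000 at 19.5% = $12,285.00
Next $115,000 at 10% = $11,500.00
Remaining $420,180 at 5% = $21,009.00
Fee: $36,290.00 + $55,245.00 + $12,285.00 + $11,500.00 + $21,009.00 = $136,329.00

$136,329.00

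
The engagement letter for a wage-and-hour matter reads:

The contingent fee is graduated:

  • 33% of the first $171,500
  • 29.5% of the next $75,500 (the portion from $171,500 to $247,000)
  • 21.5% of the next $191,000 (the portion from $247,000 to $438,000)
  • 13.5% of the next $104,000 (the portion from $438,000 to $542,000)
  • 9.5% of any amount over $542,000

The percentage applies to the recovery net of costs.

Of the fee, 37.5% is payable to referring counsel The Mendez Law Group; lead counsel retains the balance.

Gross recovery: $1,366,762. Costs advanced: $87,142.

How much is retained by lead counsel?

Fee base (net of costs): $1,366,762 − $87,142 = $1,279,620
First $171,500 at 33% = $56,595.00
Next $75,500 at 29.5% = $22,272.50
Next $191,000 at 21.5% = $41,065.00
Next $104,000 at 13.5% = $14,040.00
Remaining $737,620 at 9.5% = $70,073.90
Fee: $56,595.00 + $22,272.50 + $41,065.00 + $14,040.00 + $70,073.90 = $204,046.40
Referral share: 37.5% of $204,046.40 = $76,517.40; lead counsel retains $204,046.40 − $76,517.40 = $127,529.00.

$127,529.00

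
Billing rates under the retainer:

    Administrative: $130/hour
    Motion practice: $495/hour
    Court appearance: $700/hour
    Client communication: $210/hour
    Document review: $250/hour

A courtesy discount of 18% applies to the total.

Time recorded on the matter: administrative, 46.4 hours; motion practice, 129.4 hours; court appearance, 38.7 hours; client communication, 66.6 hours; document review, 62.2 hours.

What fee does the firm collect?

Administrative: 46.4 × $130 = $6,032.00
Motion practice: 129.4 × $495 = $64,053.00
Court appearance: 38.7 × $700 = $27,090.00
Client communication: 66.6 × $210 = $13,986.00
Document review: 62.2 × $250 = $15,550.00
Subtotal: $126,711.00
Less 18% discount: −$22,807.98
Total: $126,711.00 − $22,807.98 = $103,903.02

$103,903.02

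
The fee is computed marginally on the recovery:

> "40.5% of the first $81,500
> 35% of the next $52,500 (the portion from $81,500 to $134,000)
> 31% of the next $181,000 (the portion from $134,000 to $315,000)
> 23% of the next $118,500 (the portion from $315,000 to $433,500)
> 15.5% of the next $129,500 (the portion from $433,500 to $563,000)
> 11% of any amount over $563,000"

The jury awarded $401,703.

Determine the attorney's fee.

$127,434.19

First $81,500 at 40.5% = $33,007.50
Next $52,500 at 35% = $18,375.00
Next $181,000 at 31% = $56,110.00
Remaining $86,703 at 23% = $19,941.69
Fee: $33,007.50 + $18,375.00 + $56,110.00 + $19,941.69 = $127,434.19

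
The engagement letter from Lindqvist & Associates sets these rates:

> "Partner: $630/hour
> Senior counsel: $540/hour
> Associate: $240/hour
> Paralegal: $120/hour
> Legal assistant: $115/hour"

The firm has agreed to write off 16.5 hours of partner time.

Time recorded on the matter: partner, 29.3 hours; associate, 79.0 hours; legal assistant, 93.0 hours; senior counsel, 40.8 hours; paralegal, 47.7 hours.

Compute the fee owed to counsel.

Partner: 29.3 × $630 = $18,459.00
Senior counsel: 40.8 × $540 = $22,032.00
Associate: 79.0 × $240 = $18,960.00
Paralegal: 47.7 × $120 = $5,724.00
Legal assistant: 93.0 × $115 = $10,695.00
Subtotal: $75,870.00
Write-off: 16.5 × $630 = $10,395.00
Total: $75,870.00 − $10,395.00 = $65,475.00

$65,475.00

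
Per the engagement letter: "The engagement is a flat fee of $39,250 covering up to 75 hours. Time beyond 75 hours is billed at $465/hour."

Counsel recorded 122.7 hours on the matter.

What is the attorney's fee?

Flat fee: $39,250.00
Excess hours: 122.7 − 75 = 47.7
Overrun: 47.7 × $465 = $22,180.50
Total: $39,250.00 + $22,180.50 = $61,430.50

$61,430.50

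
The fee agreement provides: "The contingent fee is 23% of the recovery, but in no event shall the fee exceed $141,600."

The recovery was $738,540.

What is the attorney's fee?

$141,600.00

23% of $738,540 = $169,864.20
That exceeds the $141,600 cap, so the fee is capped at $141,600.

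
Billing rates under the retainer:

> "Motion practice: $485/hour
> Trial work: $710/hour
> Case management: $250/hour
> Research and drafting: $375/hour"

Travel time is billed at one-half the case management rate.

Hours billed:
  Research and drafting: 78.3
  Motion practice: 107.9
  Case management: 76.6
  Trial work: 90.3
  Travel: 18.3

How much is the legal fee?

$167,244.50

Motion practice: 107.9 × $485 = $52,331.50
Trial work: 90.3 × $710 = $64,113.00
Case management: 76.6 × $250 = $19,150.00
Research and drafting: 78.3 × $375 = $29,362.50
Subtotal: $52,331.50 + $64,113.00 + $19,150.00 + $29,362.50 = $164,957.00
Travel: 18.3 × ($250 ÷ 2) = 18.3 × $125.00 = $2,287.50
Total: $164,957.00 + $2,287.50 = $167,244.50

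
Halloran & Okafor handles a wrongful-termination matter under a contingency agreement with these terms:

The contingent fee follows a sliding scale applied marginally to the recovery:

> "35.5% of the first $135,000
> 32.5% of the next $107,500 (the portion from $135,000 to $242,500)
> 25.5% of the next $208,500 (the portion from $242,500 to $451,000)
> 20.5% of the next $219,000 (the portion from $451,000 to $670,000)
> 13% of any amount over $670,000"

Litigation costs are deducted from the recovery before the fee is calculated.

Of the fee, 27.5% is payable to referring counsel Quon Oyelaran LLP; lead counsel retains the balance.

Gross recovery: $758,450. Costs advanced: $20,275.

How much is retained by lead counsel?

$137,596.12

Fee base (net of costs): $758,450 − $20,275 = $738,175
First $135,000 at 35.5% = $47,925.00
Next $107,500 at 32.5% = $34,937.50
Next $208,500 at 25.5% = $53,167.50
Next $219,000 at 20.5% = $44,895.00
Remaining $68,175 at 13% = $8,862.75
Fee: $47,925.00 + $34,937.50 + $53,167.50 + $44,895.00 + $8,862.75 = $189,787.75
Referral share: 27.5% of $189,787.75 = $52,191.63; lead counsel retains $189,787.75 − $52,191.63 = $137,596.12.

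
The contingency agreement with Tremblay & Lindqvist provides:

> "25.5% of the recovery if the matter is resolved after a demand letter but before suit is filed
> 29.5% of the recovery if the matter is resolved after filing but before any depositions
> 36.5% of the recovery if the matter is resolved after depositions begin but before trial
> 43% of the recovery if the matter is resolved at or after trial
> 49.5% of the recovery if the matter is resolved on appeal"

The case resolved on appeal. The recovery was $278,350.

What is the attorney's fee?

$137,783.25

The matter resolved on appeal, so the 49.5% rate applies.
$278,350 × 49.5% = $137,783.25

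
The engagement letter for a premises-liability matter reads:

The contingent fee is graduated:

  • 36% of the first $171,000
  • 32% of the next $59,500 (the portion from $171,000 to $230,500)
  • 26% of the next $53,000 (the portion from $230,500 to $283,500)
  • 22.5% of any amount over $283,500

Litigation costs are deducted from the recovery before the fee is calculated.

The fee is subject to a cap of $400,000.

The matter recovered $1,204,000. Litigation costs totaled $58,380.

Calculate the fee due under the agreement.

$288,357.00

Fee base (net of costs): $1,204,000 − $58,380 = $1,145,620
First $171,000 at 36% = $61,560.00
Next $59,500 at 32% = $19,040.00
Next $53,000 at 26% = $13,780.00
Remaining $862,120 at 22.5% = $193,977.00
Fee: $61,560.00 + $19,040.00 + $13,780.00 + $193,977.00 = $288,357.00
$288,357.00 is under the $400,000 cap.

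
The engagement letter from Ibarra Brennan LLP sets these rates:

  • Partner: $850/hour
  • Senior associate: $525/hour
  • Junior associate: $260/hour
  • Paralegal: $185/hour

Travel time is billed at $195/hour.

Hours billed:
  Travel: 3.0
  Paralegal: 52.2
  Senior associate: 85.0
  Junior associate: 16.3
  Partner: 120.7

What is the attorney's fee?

$161,700.00

Partner: 120.7 × $850 = $102,595.00
Senior associate: 85.0 × $525 = $44,625.00
Junior associate: 16.3 × $260 = $4,238.00
Paralegal: 52.2 × $185 = $9,657.00
Subtotal: $102,595.00 + $44,625.00 + $4,238.00 + $9,657.00 = $161,115.00
Travel: 3.0 × $195 = $585.00
Total: $161,115.00 + $585.00 = $161,700.00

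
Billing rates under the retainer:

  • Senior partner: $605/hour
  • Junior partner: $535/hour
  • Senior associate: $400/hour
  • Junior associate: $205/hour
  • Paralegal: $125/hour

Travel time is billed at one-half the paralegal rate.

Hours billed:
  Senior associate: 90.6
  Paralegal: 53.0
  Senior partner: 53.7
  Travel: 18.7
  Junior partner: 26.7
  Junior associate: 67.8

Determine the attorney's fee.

Senior partner: 53.7 × $605 = $32,488.50
Junior partner: 26.7 × $535 = $14,284.50
Senior associate: 90.6 × $400 = $36,240.00
Junior associate: 67.8 × $205 = $13,899.00
Paralegal: 53.0 × $125 = $6,625.00
Subtotal: $32,488.50 + $14,284.50 + $36,240.00 + $13,899.00 + $6,625.00 = $103,537.00
Travel: 18.7 × ($125 ÷ 2) = 18.7 × $62.50 = $1,168.75
Total: $103,537.00 + $1,168.75 = $104,705.75

$104,705.75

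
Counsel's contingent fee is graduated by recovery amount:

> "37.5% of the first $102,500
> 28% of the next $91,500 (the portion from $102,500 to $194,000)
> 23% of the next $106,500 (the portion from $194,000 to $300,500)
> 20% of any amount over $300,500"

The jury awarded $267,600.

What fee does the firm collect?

First $102,500 at 37.5% = $38,437.50
Next $91,500 at 28% = $25,620.00
Remaining $73,600 at 23% = $16,928.00
Fee: $38,437.50 + $25,620.00 + $16,928.00 = $80,985.50

$80,985.50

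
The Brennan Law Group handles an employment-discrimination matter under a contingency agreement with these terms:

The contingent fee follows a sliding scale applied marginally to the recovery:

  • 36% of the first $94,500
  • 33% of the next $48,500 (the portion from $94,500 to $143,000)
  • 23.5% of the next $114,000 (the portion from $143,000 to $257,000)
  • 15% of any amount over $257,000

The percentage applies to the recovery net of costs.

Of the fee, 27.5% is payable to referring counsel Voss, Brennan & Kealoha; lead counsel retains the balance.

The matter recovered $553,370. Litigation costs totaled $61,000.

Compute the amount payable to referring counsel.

Fee base (net of costs): $553,370 − $61,000 = $492,370
First $94,500 at 36% = $34,020.00
Next $48,500 at 33% = $16,005.00
Next $114,000 at 23.5% = $26,790.00
Remaining $235,370 at 15% = $35,305.50
Fee: $34,020.00 + $16,005.00 + $26,790.00 + $35,305.50 = $112,120.50
Referral share: 27.5% of $112,120.50 = $30,833.14; lead counsel retains $112,120.50 − $30,833.14 = $81,287.36.

$30,833.14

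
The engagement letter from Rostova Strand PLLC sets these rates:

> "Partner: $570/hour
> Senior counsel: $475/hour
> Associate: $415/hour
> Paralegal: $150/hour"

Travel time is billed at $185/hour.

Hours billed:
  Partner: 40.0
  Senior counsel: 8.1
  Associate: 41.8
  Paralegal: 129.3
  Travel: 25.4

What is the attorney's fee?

$68,088.50

Partner: 40.0 × $570 = $22,800.00
Senior counsel: 8.1 × $475 = $3,847.50
Associate: 41.8 × $415 = $17,347.00
Paralegal: 129.3 × $150 = $19,395.00
Subtotal: $22,800.00 + $3,847.50 + $17,347.00 + $19,395.00 = $63,389.50
Travel: 25.4 × $185 = $4,699.00
Total: $63,389.50 + $4,699.00 = $68,088.50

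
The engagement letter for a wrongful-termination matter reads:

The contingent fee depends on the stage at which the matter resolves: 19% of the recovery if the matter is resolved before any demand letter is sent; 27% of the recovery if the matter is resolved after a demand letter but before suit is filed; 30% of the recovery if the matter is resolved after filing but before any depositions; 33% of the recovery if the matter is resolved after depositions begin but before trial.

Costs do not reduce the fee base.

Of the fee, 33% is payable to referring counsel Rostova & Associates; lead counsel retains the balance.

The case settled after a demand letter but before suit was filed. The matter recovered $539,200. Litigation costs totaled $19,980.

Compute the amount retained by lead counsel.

$97,541.28

Fee base is the gross recovery, $539,200; costs are reimbursed separately.
The matter settled after a demand letter but before suit was filed, so the 27% rate applies.
$539,200 × 27% = $145,584.00
Referral share: 33% of $145,584.00 = $48,042.72; lead counsel retains $145,584.00 − $48,042.72 = $97,541.28.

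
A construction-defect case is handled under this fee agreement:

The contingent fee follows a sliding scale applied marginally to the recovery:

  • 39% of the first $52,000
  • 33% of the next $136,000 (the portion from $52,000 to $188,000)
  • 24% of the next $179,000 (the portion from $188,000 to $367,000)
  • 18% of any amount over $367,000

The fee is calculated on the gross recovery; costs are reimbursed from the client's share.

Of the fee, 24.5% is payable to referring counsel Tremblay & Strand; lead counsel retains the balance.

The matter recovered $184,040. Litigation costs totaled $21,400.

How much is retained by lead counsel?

$48,209.17

Fee base is the gross recovery, $184,040; costs are reimbursed separately.
First $52,000 at 39% = $20,280.00
Remaining $132,040 at 33% = $43,573.20
Fee: $20,280.00 + $43,573.20 = $63,853.20
Referral share: 24.5% of $63,853.20 = $15,644.03; lead counsel retains $63,853.20 − $15,644.03 = $48,209.17.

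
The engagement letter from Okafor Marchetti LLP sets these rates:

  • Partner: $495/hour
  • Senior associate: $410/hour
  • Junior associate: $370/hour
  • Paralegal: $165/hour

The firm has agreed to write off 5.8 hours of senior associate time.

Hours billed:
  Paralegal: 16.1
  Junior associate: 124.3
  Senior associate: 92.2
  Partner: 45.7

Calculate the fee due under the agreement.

Partner: 45.7 × $495 = $22,621.50
Senior associate: 92.2 × $410 = $37,802.00
Junior associate: 124.3 × $370 = $45,991.00
Paralegal: 16.1 × $165 = $2,656.50
Subtotal: $109,071.00
Write-off: 5.8 × $410 = $2,378.00
Total: $109,071.00 − $2,378.00 = $106,693.00

$106,693.00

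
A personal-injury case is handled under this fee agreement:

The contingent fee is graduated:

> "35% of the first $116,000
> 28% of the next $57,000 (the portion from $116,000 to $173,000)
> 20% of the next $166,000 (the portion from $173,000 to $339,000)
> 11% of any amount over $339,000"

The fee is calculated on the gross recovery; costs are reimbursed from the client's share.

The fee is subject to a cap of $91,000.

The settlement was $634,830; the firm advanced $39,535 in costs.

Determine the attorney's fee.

$91,000.00

Fee base is the gross recovery, $634,830; costs are reimbursed separately.
First $116,000 at 35% = $40,600.00
Next $57,000 at 28% = $15,960.00
Next $166,000 at 20% = $33,200.00
Remaining $295,830 at 11% = $32,541.30
Fee: $40,600.00 + $15,960.00 + $33,200.00 + $32,541.30 = $122,301.30
$122,301.30 exceeds the $91,000 cap, so the fee is capped at $91,000.00.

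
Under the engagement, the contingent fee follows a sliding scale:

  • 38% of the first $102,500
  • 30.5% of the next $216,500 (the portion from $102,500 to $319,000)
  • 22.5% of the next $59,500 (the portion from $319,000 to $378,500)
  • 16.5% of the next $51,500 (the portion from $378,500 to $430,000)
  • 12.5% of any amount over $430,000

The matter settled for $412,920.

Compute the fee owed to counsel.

First $102,500 at 38% = $38,950.00
Next $216,500 at 30.5% = $66,032.50
Next $59,500 at 22.5% = $13,387.50
Remaining $34,420 at 16.5% = $5,679.30
Fee: $38,950.00 + $66,032.50 + $13,387.50 + $5,679.30 = $124,049.30

$124,049.30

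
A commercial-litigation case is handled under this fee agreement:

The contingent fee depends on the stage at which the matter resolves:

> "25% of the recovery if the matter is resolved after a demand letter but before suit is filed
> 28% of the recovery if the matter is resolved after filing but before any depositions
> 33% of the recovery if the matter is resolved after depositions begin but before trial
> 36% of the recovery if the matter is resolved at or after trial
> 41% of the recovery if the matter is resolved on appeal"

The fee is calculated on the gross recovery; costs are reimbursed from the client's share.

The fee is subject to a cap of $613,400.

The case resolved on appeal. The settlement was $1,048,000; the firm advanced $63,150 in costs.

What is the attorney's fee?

Fee base is the gross recovery, $1,048,000; costs are reimbursed separately.
The matter resolved on appeal, so the 41% rate applies.
$1,048,000 × 41% = $429,680.00
$429,680.00 is under the $613,400 cap.

$429,680.00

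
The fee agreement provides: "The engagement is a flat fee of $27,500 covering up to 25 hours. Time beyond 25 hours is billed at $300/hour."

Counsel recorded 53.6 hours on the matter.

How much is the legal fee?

Flat fee: $27,500.00
Excess hours: 53.6 − 25 = 28.6
Overrun: 28.6 × $300 = $8,580.00
Total: $27,500.00 + $8,580.00 = $36,080.00

$36,080.00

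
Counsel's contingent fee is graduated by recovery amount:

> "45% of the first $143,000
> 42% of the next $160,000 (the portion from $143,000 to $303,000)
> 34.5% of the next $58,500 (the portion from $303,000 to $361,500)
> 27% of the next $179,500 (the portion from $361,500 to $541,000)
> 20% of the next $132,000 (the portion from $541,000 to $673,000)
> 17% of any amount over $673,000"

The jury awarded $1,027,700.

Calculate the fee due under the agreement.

$286,896.50

First $143,000 at 45% = $64,350.00
Next $160,000 at 42% = $67,200.00
Next $58,500 at 34.5% = $20,182.50
Next $179,500 at 27% = $48,465.00
Next $132,000 at 20% = $26,400.00
Remaining $354,700 at 17% = $60,299.00
Fee: $64,350.00 + $67,200.00 + $20,182.50 + $48,465.00 + $26,400.00 + $60,299.00 = $286,896.50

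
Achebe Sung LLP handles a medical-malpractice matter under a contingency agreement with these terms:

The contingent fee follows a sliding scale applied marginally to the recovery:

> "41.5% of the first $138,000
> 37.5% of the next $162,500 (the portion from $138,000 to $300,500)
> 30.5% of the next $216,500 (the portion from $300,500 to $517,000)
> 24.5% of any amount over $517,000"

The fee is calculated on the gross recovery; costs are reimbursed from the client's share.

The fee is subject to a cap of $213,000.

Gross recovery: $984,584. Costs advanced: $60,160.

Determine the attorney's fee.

Fee base is the gross recovery, $984,584; costs are reimbursed separately.
First $138,000 at 41.5% = $57,270.00
Next $162,500 at 37.5% = $60,937.50
Next $216,500 at 30.5% = $66,032.50
Remaining $467,584 at 24.5% = $114,558.08
Fee: $57,270.00 + $60,937.50 + $66,032.50 + $114,558.08 = $298,798.08
$298,798.08 exceeds the $213,000 cap, so the fee is capped at $213,000.00.

$213,000.00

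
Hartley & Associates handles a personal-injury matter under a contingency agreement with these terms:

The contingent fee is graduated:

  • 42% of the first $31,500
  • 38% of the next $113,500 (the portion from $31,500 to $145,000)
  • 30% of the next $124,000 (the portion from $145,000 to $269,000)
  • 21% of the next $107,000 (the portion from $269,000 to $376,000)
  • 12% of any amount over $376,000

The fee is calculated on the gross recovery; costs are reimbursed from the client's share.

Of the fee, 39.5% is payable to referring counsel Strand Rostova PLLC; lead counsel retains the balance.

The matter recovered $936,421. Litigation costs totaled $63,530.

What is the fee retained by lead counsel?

Fee base is the gross recovery, $936,421; costs are reimbursed separately.
First $31,500 at 42% = $13,230.00
Next $113,500 at 38% = $43,130.00
Next $124,000 at 30% = $37,200.00
Next $107,000 at 21% = $22,470.00
Remaining $560,421 at 12% = $67,250.52
Fee: $13,230.00 + $43,130.00 + $37,200.00 + $22,470.00 + $67,250.52 = $183,280.52
Referral share: 39.5% of $183,280.52 = $72,395.81; lead counsel retains $183,280.52 − $72,395.81 = $110,884.71.

$110,884.71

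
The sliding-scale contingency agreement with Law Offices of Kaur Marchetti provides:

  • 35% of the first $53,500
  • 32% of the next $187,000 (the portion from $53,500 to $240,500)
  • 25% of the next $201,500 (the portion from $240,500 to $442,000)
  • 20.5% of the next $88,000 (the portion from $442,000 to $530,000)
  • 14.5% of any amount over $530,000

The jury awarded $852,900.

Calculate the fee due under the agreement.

$193,800.50

First $53,500 at 35% = $18,725.00
Next $187,000 at 32% = $59,840.00
Next $201,500 at 25% = $50,375.00
Next $88,000 at 20.5% = $18,040.00
Remaining $322,900 at 14.5% = $46,820.50
Fee: $18,725.00 + $59,840.00 + $50,375.00 + $18,040.00 + $46,820.50 = $193,800.50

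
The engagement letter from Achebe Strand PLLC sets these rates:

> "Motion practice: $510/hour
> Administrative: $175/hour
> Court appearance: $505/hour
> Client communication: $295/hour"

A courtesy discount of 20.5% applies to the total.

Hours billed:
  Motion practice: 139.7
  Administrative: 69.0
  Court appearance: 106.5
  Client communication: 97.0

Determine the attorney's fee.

Motion practice: 139.7 × $510 = $71,247.00
Administrative: 69.0 × $175 = $12,075.00
Court appearance: 106.5 × $505 = $53,782.50
Client communication: 97.0 × $295 = $28,615.00
Subtotal: $165,719.50
Less 20.5% discount: −$33,972.50
Total: $165,719.50 − $33,972.50 = $131,747.00

$131,747.00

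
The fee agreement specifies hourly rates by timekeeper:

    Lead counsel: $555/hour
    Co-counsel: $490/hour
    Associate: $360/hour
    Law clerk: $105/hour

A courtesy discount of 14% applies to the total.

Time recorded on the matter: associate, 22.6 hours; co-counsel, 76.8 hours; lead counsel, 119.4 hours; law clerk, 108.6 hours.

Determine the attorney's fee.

Lead counsel: 119.4 × $555 = $66,267.00
Co-counsel: 76.8 × $490 = $37,632.00
Associate: 22.6 × $360 = $8,136.00
Law clerk: 108.6 × $105 = $11,403.00
Subtotal: $123,438.00
Less 14% discount: −$17,281.32
Total: $123,438.00 − $17,281.32 = $106,156.68

$106,156.68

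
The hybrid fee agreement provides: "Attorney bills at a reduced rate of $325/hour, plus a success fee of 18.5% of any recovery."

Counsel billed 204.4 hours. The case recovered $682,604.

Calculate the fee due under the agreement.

$192,711.74

Hourly: 204.4 × $325 = $66,430.00
Success fee: 18.5% of $682,604 = $126,281.74
Total: $66,430.00 + $126,281.74 = $192,711.74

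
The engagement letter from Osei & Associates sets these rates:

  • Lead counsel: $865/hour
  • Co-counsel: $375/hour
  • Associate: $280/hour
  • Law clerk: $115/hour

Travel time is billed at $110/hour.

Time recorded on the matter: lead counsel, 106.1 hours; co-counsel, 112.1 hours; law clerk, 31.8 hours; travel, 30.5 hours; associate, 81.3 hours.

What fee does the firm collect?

$163,590.00

Lead counsel: 106.1 × $865 = $91,776.50
Co-counsel: 112.1 × $375 = $42,037.50
Associate: 81.3 × $280 = $22,764.00
Law clerk: 31.8 × $115 = $3,657.00
Subtotal: $91,776.50 + $42,037.50 + $22,764.00 + $3,657.00 = $160,235.00
Travel: 30.5 × $110 = $3,355.00
Total: $160,235.00 + $3,355.00 = $163,590.00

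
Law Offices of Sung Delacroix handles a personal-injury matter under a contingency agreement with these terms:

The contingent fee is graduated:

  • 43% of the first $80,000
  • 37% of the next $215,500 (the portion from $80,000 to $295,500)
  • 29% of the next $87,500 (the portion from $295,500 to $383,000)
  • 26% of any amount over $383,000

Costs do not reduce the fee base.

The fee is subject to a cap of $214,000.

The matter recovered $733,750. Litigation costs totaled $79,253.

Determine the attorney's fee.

$214,000.00

Fee base is the gross recovery, $733,750; costs are reimbursed separately.
First $80,000 at 43% = $34,400.00
Next $215,500 at 37% = $79,735.00
Next $87,500 at 29% = $25,375.00
Remaining $350,750 at 26% = $91,195.00
Fee: $34,400.00 + $79,735.00 + $25,375.00 + $91,195.00 = $230,705.00
$230,705.00 exceeds the $214,000 cap, so the fee is capped at $214,000.00.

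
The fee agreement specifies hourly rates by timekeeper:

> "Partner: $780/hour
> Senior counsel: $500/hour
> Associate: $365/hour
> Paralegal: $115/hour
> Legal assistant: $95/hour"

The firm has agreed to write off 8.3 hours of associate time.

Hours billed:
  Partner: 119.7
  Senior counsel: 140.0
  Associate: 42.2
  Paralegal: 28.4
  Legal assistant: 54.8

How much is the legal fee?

Partner: 119.7 × $780 = $93,366.00
Senior counsel: 140.0 × $500 = $70,000.00
Associate: 42.2 × $365 = $15,403.00
Paralegal: 28.4 × $115 = $3,266.00
Legal assistant: 54.8 × $95 = $5,206.00
Subtotal: $187,241.00
Write-off: 8.3 × $365 = $3,029.50
Total: $187,241.00 − $3,029.50 = $184,211.50

$184,211.50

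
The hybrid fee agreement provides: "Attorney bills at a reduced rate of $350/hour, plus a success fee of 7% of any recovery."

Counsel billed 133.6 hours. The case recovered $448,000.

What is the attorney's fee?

$78,120.00

Hourly: 133.6 × $350 = $46,760.00
Success fee: 7% of $448,000 = $31,360.00
Total: $46,760.00 + $31,360.00 = $78,120.00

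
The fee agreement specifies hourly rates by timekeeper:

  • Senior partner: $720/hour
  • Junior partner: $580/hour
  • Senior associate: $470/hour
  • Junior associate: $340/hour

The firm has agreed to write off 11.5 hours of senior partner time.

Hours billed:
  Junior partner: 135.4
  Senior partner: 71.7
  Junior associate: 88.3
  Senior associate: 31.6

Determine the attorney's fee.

Senior partner: 71.7 × $720 = $51,624.00
Junior partner: 135.4 × $580 = $78,532.00
Senior associate: 31.6 × $470 = $14,852.00
Junior associate: 88.3 × $340 = $30,022.00
Subtotal: $175,030.00
Write-off: 11.5 × $720 = $8,280.00
Total: $175,030.00 − $8,280.00 = $166,750.00

$166,750.00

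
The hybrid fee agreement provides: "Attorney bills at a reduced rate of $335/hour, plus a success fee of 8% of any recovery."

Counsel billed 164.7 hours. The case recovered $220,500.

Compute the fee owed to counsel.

$72,814.50

Hourly: 164.7 × $335 = $55,174.50
Success fee: 8% of $220,500 = $17,640.00
Total: $55,174.50 + $17,640.00 = $72,814.50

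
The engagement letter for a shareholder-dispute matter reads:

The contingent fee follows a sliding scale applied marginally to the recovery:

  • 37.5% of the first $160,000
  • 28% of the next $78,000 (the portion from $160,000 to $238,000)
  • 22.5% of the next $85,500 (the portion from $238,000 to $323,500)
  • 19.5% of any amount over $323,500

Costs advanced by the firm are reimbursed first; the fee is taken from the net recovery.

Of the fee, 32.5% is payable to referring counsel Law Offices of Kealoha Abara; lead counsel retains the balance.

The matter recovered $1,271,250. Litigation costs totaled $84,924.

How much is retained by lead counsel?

Fee base (net of costs): $1,271,250 − $84,924 = $1,186,326
First $160,000 at 37.5% = $60,000.00
Next $78,000 at 28% = $21,840.00
Next $85,500 at 22.5% = $19,237.50
Remaining $862,826 at 19.5% = $168,251.07
Fee: $60,000.00 + $21,840.00 + $19,237.50 + $168,251.07 = $269,328.57
Referral share: 32.5% of $269,328.57 = $87,531.79; lead counsel retains $269,328.57 − $87,531.79 = $181,796.78.

$181,796.78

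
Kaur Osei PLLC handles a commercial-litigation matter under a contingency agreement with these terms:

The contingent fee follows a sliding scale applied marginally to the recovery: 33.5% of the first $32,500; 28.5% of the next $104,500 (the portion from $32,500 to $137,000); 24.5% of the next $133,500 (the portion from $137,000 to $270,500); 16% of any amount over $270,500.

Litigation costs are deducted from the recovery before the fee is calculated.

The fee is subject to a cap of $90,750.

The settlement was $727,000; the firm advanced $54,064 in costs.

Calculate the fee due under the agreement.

Fee base (net of costs): $727,000 − $54,064 = $672,936
First $32,500 at 33.5% = $10,887.50
Next $104,500 at 28.5% = $29,782.50
Next $133,500 at 24.5% = $32,707.50
Remaining $402,436 at 16% = $64,389.76
Fee: $10,887.50 + $29,782.50 + $32,707.50 + $64,389.76 = $137,767.26
$137,767.26 exceeds the $90,750 cap, so the fee is capped at $90,750.00.

$90,750.00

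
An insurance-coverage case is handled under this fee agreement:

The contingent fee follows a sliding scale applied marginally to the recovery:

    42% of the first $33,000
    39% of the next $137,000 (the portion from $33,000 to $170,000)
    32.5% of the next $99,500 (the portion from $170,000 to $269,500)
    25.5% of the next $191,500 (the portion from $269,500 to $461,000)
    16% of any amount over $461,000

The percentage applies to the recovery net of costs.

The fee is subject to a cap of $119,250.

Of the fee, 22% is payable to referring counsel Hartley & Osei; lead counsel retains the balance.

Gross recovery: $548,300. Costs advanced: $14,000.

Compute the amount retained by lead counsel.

Fee base (net of costs): $548,300 − $14,000 = $534,300
First $33,000 at 42% = $13,860.00
Next $137,000 at 39% = $53,430.00
Next $99,500 at 32.5% = $32,337.50
Next $191,500 at 25.5% = $48,832.50
Remaining $73,300 at 16% = $11,728.00
Fee: $13,860.00 + $53,430.00 + $32,337.50 + $48,832.50 + $11,728.00 = $160,188.00
$160,188.00 exceeds the $119,250 cap, so the fee is capped at $119,250.00.
Referral share: 22% of $119,250.00 = $26,235.00; lead counsel retains $119,250.00 − $26,235.00 = $93,015.00.

$93,015.00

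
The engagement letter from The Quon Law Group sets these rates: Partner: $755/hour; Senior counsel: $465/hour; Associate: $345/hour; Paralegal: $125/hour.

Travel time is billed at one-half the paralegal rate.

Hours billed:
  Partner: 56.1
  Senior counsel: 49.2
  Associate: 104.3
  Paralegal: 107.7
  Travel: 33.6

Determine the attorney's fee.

$116,779.50

Partner: 56.1 × $755 = $42,355.50
Senior counsel: 49.2 × $465 = $22,878.00
Associate: 104.3 × $345 = $35,983.50
Paralegal: 107.7 × $125 = $13,462.50
Subtotal: $42,355.50 + $22,878.00 + $35,983.50 + $13,462.50 = $114,679.50
Travel: 33.6 × ($125 ÷ 2) = 33.6 × $62.50 = $2,100.00
Total: $114,679.50 + $2,100.00 = $116,779.50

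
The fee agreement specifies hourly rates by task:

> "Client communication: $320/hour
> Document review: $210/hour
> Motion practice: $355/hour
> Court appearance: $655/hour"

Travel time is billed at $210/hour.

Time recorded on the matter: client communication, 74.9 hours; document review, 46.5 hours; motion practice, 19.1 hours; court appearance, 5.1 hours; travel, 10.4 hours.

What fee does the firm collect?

$46,038.00

Client communication: 74.9 × $320 = $23,968.00
Document review: 46.5 × $210 = $9,765.00
Motion practice: 19.1 × $355 = $6,780.50
Court appearance: 5.1 × $655 = $3,340.50
Subtotal: $23,968.00 + $9,765.00 + $6,780.50 + $3,340.50 = $43,854.00
Travel: 10.4 × $210 = $2,184.00
Total: $43,854.00 + $2,184.00 = $46,038.00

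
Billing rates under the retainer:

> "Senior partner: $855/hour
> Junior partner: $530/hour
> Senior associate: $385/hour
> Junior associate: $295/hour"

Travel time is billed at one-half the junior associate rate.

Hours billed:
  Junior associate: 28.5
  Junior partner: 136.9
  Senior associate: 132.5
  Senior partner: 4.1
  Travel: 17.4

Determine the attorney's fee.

Senior partner: 4.1 × $855 = $3,505.50
Junior partner: 136.9 × $530 = $72,557.00
Senior associate: 132.5 × $385 = $51,012.50
Junior associate: 28.5 × $295 = $8,407.50
Subtotal: $3,505.50 + $72,557.00 + $51,012.50 + $8,407.50 = $135,482.50
Travel: 17.4 × ($295 ÷ 2) = 17.4 × $147.50 = $2,566.50
Total: $135,482.50 + $2,566.50 = $138,049.00

$138,049.00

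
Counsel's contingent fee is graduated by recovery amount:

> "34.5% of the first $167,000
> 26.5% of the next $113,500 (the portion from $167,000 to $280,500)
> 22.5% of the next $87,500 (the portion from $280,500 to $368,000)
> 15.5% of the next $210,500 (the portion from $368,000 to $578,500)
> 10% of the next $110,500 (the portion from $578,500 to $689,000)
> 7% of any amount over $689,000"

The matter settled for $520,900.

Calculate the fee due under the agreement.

$131,079.50

First $167,000 at 34.5% = $57,615.00
Next $113,500 at 26.5% = $30,077.50
Next $87,500 at 22.5% = $19,687.50
Remaining $152,900 at 15.5% = $23,699.50
Fee: $57,615.00 + $30,077.50 + $19,687.50 + $23,699.50 = $131,079.50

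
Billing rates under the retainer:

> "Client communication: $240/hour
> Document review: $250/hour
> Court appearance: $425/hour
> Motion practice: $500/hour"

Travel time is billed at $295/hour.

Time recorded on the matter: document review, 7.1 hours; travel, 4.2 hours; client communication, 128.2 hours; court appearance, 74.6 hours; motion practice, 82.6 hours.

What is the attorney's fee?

Client communication: 128.2 × $240 = $30,768.00
Document review: 7.1 × $250 = $1,775.00
Court appearance: 74.6 × $425 = $31,705.00
Motion practice: 82.6 × $500 = $41,300.00
Subtotal: $30,768.00 + $1,775.00 + $31,705.00 + $41,300.00 = $105,548.00
Travel: 4.2 × $295 = $1,239.00
Total: $105,548.00 + $1,239.00 = $106,787.00

$106,787.00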